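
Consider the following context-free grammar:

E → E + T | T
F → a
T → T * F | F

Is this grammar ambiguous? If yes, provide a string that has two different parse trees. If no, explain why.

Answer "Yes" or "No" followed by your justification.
This is the standard stratified expression grammar: '+' is introduced only by the left-recursive rule E → E + T and '*' only by the left-recursive rule T → T * F, with F → a. For any string, the last '+' must be the one produced at the root E (everything after it is a T containing no '+'), and likewise within each T the last '*' is produced at its root. This fixes the parse tree uniquely (left-associative, '*' binding tighter than '+'), so every string has exactly one parse tree.

Final answer: No - the grammar is unambiguous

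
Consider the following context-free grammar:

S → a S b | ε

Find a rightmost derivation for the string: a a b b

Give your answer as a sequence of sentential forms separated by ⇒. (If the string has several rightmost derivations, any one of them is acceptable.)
Start with S.
Step 1: the rightmost non-terminal is S; apply S → a S b:  a S b
Step 2: the rightmost non-terminal is S; apply S → a S b:  a a S b b
Step 3: the rightmost non-terminal is S; apply S → ε:  a a b b

Final answer: S ⇒ a S b ⇒ a a S b b ⇒ a a b b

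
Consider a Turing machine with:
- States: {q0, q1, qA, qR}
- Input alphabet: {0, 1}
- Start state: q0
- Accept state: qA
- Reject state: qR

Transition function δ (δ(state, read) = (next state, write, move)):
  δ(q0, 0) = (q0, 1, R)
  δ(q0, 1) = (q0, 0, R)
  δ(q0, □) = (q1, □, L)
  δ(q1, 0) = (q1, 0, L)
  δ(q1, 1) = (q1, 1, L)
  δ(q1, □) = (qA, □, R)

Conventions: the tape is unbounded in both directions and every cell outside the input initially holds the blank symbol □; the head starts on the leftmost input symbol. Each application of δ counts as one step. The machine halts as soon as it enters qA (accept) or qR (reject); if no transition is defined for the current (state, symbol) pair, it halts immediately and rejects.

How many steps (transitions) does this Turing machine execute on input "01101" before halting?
Step 0: [q0]01101 (head at position 0)
Step 1: δ(q0, 0) = (q0, 1, R)  ⊢  1[q0]1101 (head at position 1)
Step 2: δ(q0, 1) = (q0, 0, R)  ⊢  10[q0]101 (head at position 2)
Step 3: δ(q0, 1) = (q0, 0, R)  ⊢  100[q0]01 (head at position 3)
Step 4: δ(q0, 0) = (q0, 1, R)  ⊢  1001[q0]1 (head at position 4)
Step 5: δ(q0, 1) = (q0, 0, R)  ⊢  10010[q0]□ (head at position 5)
Step 6: δ(q0, □) = (q1, □, L)  ⊢  1001[q1]0□ (head at position 4)
Step 7: δ(q1, 0) = (q1, 0, L)  ⊢  100[q1]10□ (head at position 3)
Step 8: δ(q1, 1) = (q1, 1, L)  ⊢  10[q1]010□ (head at position 2)
Step 9: δ(q1, 0) = (q1, 0, L)  ⊢  1[q1]0010□ (head at position 1)
Step 10: δ(q1, 0) = (q1, 0, L)  ⊢  [q1]10010□ (head at position 0)
Step 11: δ(q1, 1) = (q1, 1, L)  ⊢  [q1]□10010□ (head at position -1)
Step 12: δ(q1, □) = (qA, □, R)  ⊢  □[qA]10010□ (head at position 0)
The machine is in qA, so it halts and accepts.
Number of transitions executed: 12.

Final answer: 12 steps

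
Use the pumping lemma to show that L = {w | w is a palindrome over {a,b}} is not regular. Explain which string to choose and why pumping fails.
Language: L = {w | w is a palindrome over {a,b}} (strings that read the same forwards and backwards)
Step 1: Assume for contradiction that L is regular, with pumping length p.
Step 2: Choose s = a^p b a^p. Then s ∈ L (it reads the same forwards and backwards) and |s| ≥ p.
Step 3: Consider any decomposition s = xyz with |xy| ≤ p and |y| > 0. Since |xy| ≤ p and the first p symbols of s are all a's, y = a^k for some k with 1 ≤ k ≤ p.
Step 4: Pumping up (i = 2): xy²z = a^(p+k) b a^p. Its reverse is a^p b a^(p+k) ≠ a^(p+k) b a^p (the single b is no longer in the middle), so xy²z is not a palindrome and xy²z ∉ L.
This contradicts the pumping lemma, so L is not regular.

Final answer: Choose s = a^p b a^p. Since |xy| ≤ p, y = a^k with k ≥ 1. Then xy²z = a^(p+k) b a^p is not a palindrome, so ∉ L.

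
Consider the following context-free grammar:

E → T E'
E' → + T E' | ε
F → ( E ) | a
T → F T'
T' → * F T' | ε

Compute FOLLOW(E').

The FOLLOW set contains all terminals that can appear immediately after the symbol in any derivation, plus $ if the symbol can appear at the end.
Useful FIRST sets: FIRST(E') = {+, ε}, FIRST(T') = {*, ε} (both E' and T' are nullable).
FOLLOW(E): E is the start symbol → $; E appears in F → ( E ) followed by ')' → FOLLOW(E) = {), $}.
FOLLOW(E'): E' appears at the right end of E → T E' and of E' → + T E', so FOLLOW(E') ⊇ FOLLOW(E) (the second occurrence adds nothing new). FOLLOW(E') = {), $}.

Final answer: {$, )}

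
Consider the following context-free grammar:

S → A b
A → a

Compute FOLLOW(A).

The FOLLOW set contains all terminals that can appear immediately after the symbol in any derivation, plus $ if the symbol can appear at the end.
A occurs only in S → A b, where it is immediately followed by the terminal b. So FOLLOW(A) = {b}.

Final answer: {b}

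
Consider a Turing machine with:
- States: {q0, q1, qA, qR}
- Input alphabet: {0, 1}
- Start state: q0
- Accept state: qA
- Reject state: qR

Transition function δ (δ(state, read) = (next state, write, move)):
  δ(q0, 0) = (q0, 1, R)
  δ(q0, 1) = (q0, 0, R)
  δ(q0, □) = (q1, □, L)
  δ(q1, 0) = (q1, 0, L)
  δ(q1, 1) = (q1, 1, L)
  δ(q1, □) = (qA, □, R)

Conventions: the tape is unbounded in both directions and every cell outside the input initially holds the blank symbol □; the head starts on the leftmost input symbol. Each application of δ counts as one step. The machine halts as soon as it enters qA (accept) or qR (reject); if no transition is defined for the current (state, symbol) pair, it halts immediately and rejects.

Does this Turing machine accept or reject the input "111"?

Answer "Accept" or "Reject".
Step 0: [q0]111 (head at position 0)
Step 1: δ(q0, 1) = (q0, 0, R)  ⊢  0[q0]11 (head at position 1)
Step 2: δ(q0, 1) = (q0, 0, R)  ⊢  00[q0]1 (head at position 2)
Step 3: δ(q0, 1) = (q0, 0, R)  ⊢  000[q0]□ (head at position 3)
Step 4: δ(q0, □) = (q1, □, L)  ⊢  00[q1]0□ (head at position 2)
Step 5: δ(q1, 0) = (q1, 0, L)  ⊢  0[q1]00□ (head at position 1)
Step 6: δ(q1, 0) = (q1, 0, L)  ⊢  [q1]000□ (head at position 0)
Step 7: δ(q1, 0) = (q1, 0, L)  ⊢  [q1]□000□ (head at position -1)
Step 8: δ(q1, □) = (qA, □, R)  ⊢  □[qA]000□ (head at position 0)
The machine is in qA, so it halts and accepts.

Final answer: Accept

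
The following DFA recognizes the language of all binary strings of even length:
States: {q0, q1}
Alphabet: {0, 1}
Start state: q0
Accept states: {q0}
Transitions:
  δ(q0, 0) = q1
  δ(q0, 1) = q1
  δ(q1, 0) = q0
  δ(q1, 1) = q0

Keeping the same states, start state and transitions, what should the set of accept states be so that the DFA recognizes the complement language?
The DFA is complete (every state has a transition on every symbol), so the complement
is recognized by the same DFA with accepting and non-accepting states swapped.
Original accept states: {q0}
Complement accept states = All states - Original accept states
= {q0, q1} - {q0}
= {q1}
Complement language: strings of ODD length

Final answer: {q1}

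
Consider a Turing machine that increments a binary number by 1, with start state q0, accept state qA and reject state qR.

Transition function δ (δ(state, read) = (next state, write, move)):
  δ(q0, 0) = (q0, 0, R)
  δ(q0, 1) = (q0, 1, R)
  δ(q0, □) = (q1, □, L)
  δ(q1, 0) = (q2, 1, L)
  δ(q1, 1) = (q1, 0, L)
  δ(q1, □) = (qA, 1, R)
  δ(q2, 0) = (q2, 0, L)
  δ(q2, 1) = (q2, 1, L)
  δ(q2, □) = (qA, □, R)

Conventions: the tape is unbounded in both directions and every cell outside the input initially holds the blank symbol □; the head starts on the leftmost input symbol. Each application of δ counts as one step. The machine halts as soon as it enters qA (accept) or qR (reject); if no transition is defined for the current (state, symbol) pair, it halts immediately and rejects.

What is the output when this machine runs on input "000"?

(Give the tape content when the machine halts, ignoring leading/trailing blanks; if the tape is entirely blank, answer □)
Step 0: [q0]000 (head at position 0)
Step 1: δ(q0, 0) = (q0, 0, R)  ⊢  0[q0]00 (head at position 1)
Step 2: δ(q0, 0) = (q0, 0, R)  ⊢  00[q0]0 (head at position 2)
Step 3: δ(q0, 0) = (q0, 0, R)  ⊢  000[q0]□ (head at position 3)
Step 4: δ(q0, □) = (q1, □, L)  ⊢  00[q1]0□ (head at position 2)
Step 5: δ(q1, 0) = (q2, 1, L)  ⊢  0[q2]01□ (head at position 1)
Step 6: δ(q2, 0) = (q2, 0, L)  ⊢  [q2]001□ (head at position 0)
Step 7: δ(q2, 0) = (q2, 0, L)  ⊢  [q2]□001□ (head at position -1)
Step 8: δ(q2, □) = (qA, □, R)  ⊢  □[qA]001□ (head at position 0)
The machine is in qA, so it halts and accepts.
Tape content when halted (ignoring surrounding blanks): 001

Final answer: Output: 001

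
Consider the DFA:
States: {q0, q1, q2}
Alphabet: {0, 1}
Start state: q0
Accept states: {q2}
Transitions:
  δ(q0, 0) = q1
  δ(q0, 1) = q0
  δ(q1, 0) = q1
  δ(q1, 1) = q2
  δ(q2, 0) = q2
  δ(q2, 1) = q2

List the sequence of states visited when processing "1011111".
Starting at q0
Read '1': q0 -> q0
Read '0': q0 -> q1
Read '1': q1 -> q2
Read '1': q2 -> q2
Read '1': q2 -> q2
Read '1': q2 -> q2
Read '1': q2 -> q2

Final answer: q0 -> q0 -> q1 -> q2 -> q2 -> q2 -> q2 -> q2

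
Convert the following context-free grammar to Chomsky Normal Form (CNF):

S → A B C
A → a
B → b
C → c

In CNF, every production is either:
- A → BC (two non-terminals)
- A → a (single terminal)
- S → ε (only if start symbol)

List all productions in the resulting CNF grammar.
The grammar has no ε-productions or unit productions to eliminate.
A → a is already in CNF (single terminal) – keep it.
B → b is already in CNF (single terminal) – keep it.
C → c is already in CNF (single terminal) – keep it.
S → A B C has 3 symbols on the right: break it into binary productions S → A X0, X0 → B C.
Resulting CNF grammar (5 productions): A → a; B → b; C → c; S → A X0; X0 → B C

Final answer: A → a; B → b; C → c; S → A X0; X0 → B C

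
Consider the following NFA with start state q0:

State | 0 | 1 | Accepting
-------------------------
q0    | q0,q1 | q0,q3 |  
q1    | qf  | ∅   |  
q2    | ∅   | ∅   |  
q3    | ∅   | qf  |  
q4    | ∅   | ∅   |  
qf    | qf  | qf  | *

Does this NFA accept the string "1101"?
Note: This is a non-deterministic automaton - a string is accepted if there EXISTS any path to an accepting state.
Track the set of states the NFA could be in: start {q0}
Read '1': {q0} → {q0, q3}
Read '1': {q0, q3} → {q0, q3, qf}
Read '0': {q0, q3, qf} → {q0, q1, qf}
Read '1': {q0, q1, qf} → {q0, q3, qf}
Final set {q0, q3, qf} contains accepting state(s) {qf} → accepted.

Final answer: Yes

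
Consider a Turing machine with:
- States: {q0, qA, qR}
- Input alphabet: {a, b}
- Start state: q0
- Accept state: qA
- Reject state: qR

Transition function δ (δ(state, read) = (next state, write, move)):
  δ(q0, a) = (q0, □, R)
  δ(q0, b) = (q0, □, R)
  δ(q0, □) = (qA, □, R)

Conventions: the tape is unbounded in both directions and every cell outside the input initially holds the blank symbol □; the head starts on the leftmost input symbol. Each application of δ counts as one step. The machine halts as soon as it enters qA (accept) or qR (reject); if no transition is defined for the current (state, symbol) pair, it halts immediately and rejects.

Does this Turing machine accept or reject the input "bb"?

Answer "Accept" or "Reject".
Step 0: [q0]bb (head at position 0)
Step 1: δ(q0, b) = (q0, □, R)  ⊢  □[q0]b (head at position 1)
Step 2: δ(q0, b) = (q0, □, R)  ⊢  □□[q0]□ (head at position 2)
Step 3: δ(q0, □) = (qA, □, R)  ⊢  □□□[qA]□ (head at position 3)
The machine is in qA, so it halts and accepts.

Final answer: Accept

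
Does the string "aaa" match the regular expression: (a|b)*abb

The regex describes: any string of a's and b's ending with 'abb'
No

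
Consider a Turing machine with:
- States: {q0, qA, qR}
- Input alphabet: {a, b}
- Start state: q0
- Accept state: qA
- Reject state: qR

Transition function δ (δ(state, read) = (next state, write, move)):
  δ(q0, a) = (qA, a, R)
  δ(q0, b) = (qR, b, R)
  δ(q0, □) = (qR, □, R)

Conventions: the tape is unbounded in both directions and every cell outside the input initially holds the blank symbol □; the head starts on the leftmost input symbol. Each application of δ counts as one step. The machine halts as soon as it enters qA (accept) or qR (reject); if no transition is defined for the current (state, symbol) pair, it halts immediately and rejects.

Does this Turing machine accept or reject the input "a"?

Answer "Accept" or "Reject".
Step 0: [q0]a (head at position 0)
Step 1: δ(q0, a) = (qA, a, R)  ⊢  a[qA]□ (head at position 1)
The machine is in qA, so it halts and accepts.

Final answer: Accept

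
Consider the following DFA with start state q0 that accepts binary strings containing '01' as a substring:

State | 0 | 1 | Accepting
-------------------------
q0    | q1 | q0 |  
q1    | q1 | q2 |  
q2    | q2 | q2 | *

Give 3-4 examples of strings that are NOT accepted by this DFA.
Any strings that end in a non-accepting state work; for example:
ε: q0; q0 is not accepting → rejected
"11": q0 → q0 → q0; q0 is not accepting → rejected
"110": q0 → q0 → q0 → q1; q1 is not accepting → rejected
"1000": q0 → q0 → q1 → q1 → q1; q1 is not accepting → rejected

Final answer: ε, "11", "110", "1000"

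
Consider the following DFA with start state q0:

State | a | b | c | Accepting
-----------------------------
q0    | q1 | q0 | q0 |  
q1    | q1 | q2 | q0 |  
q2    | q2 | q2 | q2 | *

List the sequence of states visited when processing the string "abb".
q0 → q1 → q2 → q2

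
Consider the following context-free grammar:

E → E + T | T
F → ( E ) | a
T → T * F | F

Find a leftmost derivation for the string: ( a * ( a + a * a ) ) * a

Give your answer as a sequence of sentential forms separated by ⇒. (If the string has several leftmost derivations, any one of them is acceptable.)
Start with E.
Step 1: the leftmost non-terminal is E; apply E → T:  T
Step 2: the leftmost non-terminal is T; apply T → T * F:  T * F
Step 3: the leftmost non-terminal is T; apply T → F:  F * F
Step 4: the leftmost non-terminal is F; apply F → ( E ):  ( E ) * F
Step 5: the leftmost non-terminal is E; apply E → T:  ( T ) * F
Step 6: the leftmost non-terminal is T; apply T → T * F:  ( T * F ) * F
Step 7: the leftmost non-terminal is T; apply T → F:  ( F * F ) * F
Step 8: the leftmost non-terminal is F; apply F → a:  ( a * F ) * F
Step 9: the leftmost non-terminal is F; apply F → ( E ):  ( a * ( E ) ) * F
Step 10: the leftmost non-terminal is E; apply E → E + T:  ( a * ( E + T ) ) * F
Step 11: the leftmost non-terminal is E; apply E → T:  ( a * ( T + T ) ) * F
Step 12: the leftmost non-terminal is T; apply T → F:  ( a * ( F + T ) ) * F
Step 13: the leftmost non-terminal is F; apply F → a:  ( a * ( a + T ) ) * F
Step 14: the leftmost non-terminal is T; apply T → T * F:  ( a * ( a + T * F ) ) * F
Step 15: the leftmost non-terminal is T; apply T → F:  ( a * ( a + F * F ) ) * F
Step 16: the leftmost non-terminal is F; apply F → a:  ( a * ( a + a * F ) ) * F
Step 17: the leftmost non-terminal is F; apply F → a:  ( a * ( a + a * a ) ) * F
Step 18: the leftmost non-terminal is F; apply F → a:  ( a * ( a + a * a ) ) * a

Final answer: E ⇒ T ⇒ T * F ⇒ F * F ⇒ ( E ) * F ⇒ ( T ) * F ⇒ ( T * F ) * F ⇒ ( F * F ) * F ⇒ ( a * F ) * F ⇒ ( a * ( E ) ) * F ⇒ ( a * ( E + T ) ) * F ⇒ ( a * ( T + T ) ) * F ⇒ ( a * ( F + T ) ) * F ⇒ ( a * ( a + T ) ) * F ⇒ ( a * ( a + T * F ) ) * F ⇒ ( a * ( a + F * F ) ) * F ⇒ ( a * ( a + a * F ) ) * F ⇒ ( a * ( a + a * a ) ) * F ⇒ ( a * ( a + a * a ) ) * a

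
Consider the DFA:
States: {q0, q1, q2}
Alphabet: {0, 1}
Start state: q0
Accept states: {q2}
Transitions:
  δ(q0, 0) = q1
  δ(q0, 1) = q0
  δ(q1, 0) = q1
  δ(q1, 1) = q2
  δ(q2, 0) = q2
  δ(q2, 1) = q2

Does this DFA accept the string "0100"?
Processing string "0100":
  q0 --0--> q1
  q1 --1--> q2
  q2 --0--> q2
  q2 --0--> q2
Final state: q2
Accept states: {q2}
q2 is an accept state, so the string is accepted.

Final answer: Yes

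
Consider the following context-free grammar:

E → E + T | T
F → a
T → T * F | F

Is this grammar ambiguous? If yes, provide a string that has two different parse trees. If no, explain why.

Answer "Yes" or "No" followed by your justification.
This is the standard stratified expression grammar: '+' is introduced only by the left-recursive rule E → E + T and '*' only by the left-recursive rule T → T * F, with F → a. For any string, the last '+' must be the one produced at the root E (everything after it is a T containing no '+'), and likewise within each T the last '*' is produced at its root. This fixes the parse tree uniquely (left-associative, '*' binding tighter than '+'), so every string has exactly one parse tree.

Final answer: No - the grammar is unambiguous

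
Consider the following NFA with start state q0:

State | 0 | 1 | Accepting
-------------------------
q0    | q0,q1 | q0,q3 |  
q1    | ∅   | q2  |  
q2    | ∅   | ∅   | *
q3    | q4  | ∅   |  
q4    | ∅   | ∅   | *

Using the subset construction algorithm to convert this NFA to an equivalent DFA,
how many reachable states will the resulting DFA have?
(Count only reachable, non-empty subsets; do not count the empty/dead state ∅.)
Start subset: {q0}
{q0}: on 0 → {q0, q1}, on 1 → {q0, q3}
{q0, q1}: on 0 → {q0, q1}, on 1 → {q0, q2, q3}
{q0, q3}: on 0 → {q0, q1, q4}, on 1 → {q0, q3}
{q0, q2, q3}: on 0 → {q0, q1, q4}, on 1 → {q0, q3}
{q0, q1, q4}: on 0 → {q0, q1}, on 1 → {q0, q2, q3}
Reachable non-empty subsets: {q0}, {q0, q1}, {q0, q3}, {q0, q2, q3}, {q0, q1, q4} — 5 in total.

Final answer: 5 states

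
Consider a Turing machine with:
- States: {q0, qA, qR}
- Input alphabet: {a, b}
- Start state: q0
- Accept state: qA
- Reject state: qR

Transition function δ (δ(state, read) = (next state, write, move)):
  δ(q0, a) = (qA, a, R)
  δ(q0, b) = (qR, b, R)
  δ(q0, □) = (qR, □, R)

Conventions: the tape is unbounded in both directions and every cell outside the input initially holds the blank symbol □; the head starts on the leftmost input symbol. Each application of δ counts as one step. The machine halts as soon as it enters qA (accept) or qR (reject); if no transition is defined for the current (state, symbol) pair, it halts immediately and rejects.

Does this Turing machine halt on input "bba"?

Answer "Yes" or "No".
Step 0: [q0]bba (head at position 0)
Step 1: δ(q0, b) = (qR, b, R)  ⊢  b[qR]ba (head at position 1)
The machine is in qR, so it halts and rejects.
It halts after 1 steps.

Final answer: Yes - halts after 1 steps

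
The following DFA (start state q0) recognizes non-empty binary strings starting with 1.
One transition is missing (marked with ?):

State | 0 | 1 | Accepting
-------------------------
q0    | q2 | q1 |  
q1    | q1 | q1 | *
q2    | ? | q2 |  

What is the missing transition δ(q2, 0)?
q2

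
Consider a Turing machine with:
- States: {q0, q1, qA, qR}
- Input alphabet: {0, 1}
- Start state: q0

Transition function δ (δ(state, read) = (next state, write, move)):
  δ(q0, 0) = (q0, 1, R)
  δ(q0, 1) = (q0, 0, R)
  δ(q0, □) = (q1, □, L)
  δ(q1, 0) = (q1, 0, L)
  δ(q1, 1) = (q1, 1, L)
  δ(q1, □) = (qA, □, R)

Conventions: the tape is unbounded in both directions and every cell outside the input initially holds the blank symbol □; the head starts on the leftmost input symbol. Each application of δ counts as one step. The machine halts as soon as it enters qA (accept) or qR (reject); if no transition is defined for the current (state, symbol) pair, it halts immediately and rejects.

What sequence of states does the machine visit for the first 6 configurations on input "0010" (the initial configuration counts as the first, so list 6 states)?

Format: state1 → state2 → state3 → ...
Step 0: [q0]0010 (head at position 0)
Step 1: δ(q0, 0) = (q0, 1, R)  ⊢  1[q0]010 (head at position 1)
Step 2: δ(q0, 0) = (q0, 1, R)  ⊢  11[q0]10 (head at position 2)
Step 3: δ(q0, 1) = (q0, 0, R)  ⊢  110[q0]0 (head at position 3)
Step 4: δ(q0, 0) = (q0, 1, R)  ⊢  1101[q0]□ (head at position 4)
Step 5: δ(q0, □) = (q1, □, L)  ⊢  110[q1]1□ (head at position 3)
Reading off the states of these 6 configurations: q0 → q0 → q0 → q0 → q0 → q1

Final answer: q0 → q0 → q0 → q0 → q0 → q1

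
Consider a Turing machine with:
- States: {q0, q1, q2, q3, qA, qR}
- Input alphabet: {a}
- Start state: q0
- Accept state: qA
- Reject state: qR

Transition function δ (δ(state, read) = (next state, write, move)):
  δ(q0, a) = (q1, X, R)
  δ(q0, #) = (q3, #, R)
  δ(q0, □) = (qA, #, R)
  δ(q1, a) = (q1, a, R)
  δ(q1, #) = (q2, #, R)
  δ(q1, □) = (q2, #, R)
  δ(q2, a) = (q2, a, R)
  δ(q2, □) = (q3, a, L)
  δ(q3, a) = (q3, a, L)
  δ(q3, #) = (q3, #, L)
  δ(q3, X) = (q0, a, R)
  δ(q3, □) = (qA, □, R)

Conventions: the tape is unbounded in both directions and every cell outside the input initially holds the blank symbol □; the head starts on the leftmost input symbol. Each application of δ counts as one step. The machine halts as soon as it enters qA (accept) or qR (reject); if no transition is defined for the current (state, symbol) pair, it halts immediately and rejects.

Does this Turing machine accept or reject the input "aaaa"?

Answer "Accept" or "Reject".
Trace (configuration after each step, as tape_left[state]tape_right with head position):
Step 0: [q0]aaaa (head at position 0)
Step 1: X[q1]aaa (head 1)
Step 2: Xa[q1]aa (head 2)
Step 3: Xaa[q1]a (head 3)
Step 4: Xaaa[q1]□ (head 4)
Step 5: Xaaa#[q2]□ (head 5)
Step 6: Xaaa[q3]#a (head 4)
Step 7: Xaa[q3]a#a (head 3)
Step 8: Xa[q3]aa#a (head 2)
Step 9: X[q3]aaa#a (head 1)
Step 10: [q3]Xaaa#a (head 0)
Step 11: a[q0]aaa#a (head 1)
Step 12: aX[q1]aa#a (head 2)
Step 13: aXa[q1]a#a (head 3)
Step 14: aXaa[q1]#a (head 4)
Step 15: aXaa#[q2]a (head 5)
Step 16: aXaa#a[q2]□ (head 6)
Step 17: aXaa#[q3]aa (head 5)
Step 18: aXaa[q3]#aa (head 4)
Step 19: aXa[q3]a#aa (head 3)
Step 20: aX[q3]aa#aa (head 2)
Step 21: a[q3]Xaa#aa (head 1)
Step 22: aa[q0]aa#aa (head 2)
Step 23: aaX[q1]a#aa (head 3)
Step 24: aaXa[q1]#aa (head 4)
Step 25: aaXa#[q2]aa (head 5)
Step 26: aaXa#a[q2]a (head 6)
Step 27: aaXa#aa[q2]□ (head 7)
Step 28: aaXa#a[q3]aa (head 6)
Step 29: aaXa#[q3]aaa (head 5)
Step 30: aaXa[q3]#aaa (head 4)
Step 31: aaX[q3]a#aaa (head 3)
Step 32: aa[q3]Xa#aaa (head 2)
Step 33: aaa[q0]a#aaa (head 3)
Step 34: aaaX[q1]#aaa (head 4)
Step 35: aaaX#[q2]aaa (head 5)
Step 36: aaaX#a[q2]aa (head 6)
Step 37: aaaX#aa[q2]a (head 7)
Step 38: aaaX#aaa[q2]□ (head 8)
Step 39: aaaX#aa[q3]aa (head 7)
Step 40: aaaX#a[q3]aaa (head 6)
Step 41: aaaX#[q3]aaaa (head 5)
Step 42: aaaX[q3]#aaaa (head 4)
Step 43: aaa[q3]X#aaaa (head 3)
Step 44: aaaa[q0]#aaaa (head 4)
Step 45: aaaa#[q3]aaaa (head 5)
Step 46: aaaa[q3]#aaaa (head 4)
Step 47: aaa[q3]a#aaaa (head 3)
Step 48: aa[q3]aa#aaaa (head 2)
Step 49: a[q3]aaa#aaaa (head 1)
Step 50: [q3]aaaa#aaaa (head 0)
Step 51: [q3]□aaaa#aaaa (head -1)
Step 52: □[qA]aaaa#aaaa (head 0)
The machine is in qA, so it halts and accepts.

Final answer: Accept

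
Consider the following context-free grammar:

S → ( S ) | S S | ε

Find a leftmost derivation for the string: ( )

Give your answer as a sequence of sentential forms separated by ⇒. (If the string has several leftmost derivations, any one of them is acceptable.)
Start with S.
Step 1: the leftmost non-terminal is S; apply S → ( S ):  ( S )
Step 2: the leftmost non-terminal is S; apply S → ε:  ( )

Final answer: S ⇒ ( S ) ⇒ ( )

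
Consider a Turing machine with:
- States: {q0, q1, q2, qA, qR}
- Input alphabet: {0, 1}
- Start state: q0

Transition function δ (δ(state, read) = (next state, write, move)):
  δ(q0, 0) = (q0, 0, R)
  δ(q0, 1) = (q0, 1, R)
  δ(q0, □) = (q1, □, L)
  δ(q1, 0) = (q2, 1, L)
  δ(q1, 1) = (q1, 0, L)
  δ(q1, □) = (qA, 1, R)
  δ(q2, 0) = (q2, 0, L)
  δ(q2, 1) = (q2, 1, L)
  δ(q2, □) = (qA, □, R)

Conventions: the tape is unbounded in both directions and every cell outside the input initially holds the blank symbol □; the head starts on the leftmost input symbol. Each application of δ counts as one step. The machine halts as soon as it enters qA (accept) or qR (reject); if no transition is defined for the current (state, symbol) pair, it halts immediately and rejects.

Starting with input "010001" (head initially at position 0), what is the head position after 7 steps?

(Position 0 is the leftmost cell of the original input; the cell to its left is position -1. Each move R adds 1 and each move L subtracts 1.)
Step 0: [q0]010001 (head at position 0)
Step 1: δ(q0, 0) = (q0, 0, R)  ⊢  0[q0]10001 (head at position 1)
Step 2: δ(q0, 1) = (q0, 1, R)  ⊢  01[q0]0001 (head at position 2)
Step 3: δ(q0, 0) = (q0, 0, R)  ⊢  010[q0]001 (head at position 3)
Step 4: δ(q0, 0) = (q0, 0, R)  ⊢  0100[q0]01 (head at position 4)
Step 5: δ(q0, 0) = (q0, 0, R)  ⊢  01000[q0]1 (head at position 5)
Step 6: δ(q0, 1) = (q0, 1, R)  ⊢  010001[q0]□ (head at position 6)
Step 7: δ(q0, □) = (q1, □, L)  ⊢  01000[q1]1□ (head at position 5)
Head position after 7 steps: 5

Final answer: Position 5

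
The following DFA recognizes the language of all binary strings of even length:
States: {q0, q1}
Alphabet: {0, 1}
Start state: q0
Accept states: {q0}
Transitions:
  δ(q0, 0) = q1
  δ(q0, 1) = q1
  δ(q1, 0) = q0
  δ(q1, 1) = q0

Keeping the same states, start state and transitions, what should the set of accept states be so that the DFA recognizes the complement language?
The DFA is complete (every state has a transition on every symbol), so the complement
is recognized by the same DFA with accepting and non-accepting states swapped.
Original accept states: {q0}
Complement accept states = All states - Original accept states
= {q0, q1} - {q0}
= {q1}
Complement language: strings of ODD length

Final answer: {q1}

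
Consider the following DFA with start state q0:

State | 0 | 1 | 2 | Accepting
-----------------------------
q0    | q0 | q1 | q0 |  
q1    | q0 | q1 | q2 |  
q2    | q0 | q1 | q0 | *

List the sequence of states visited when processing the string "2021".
q0 → q0 → q0 → q0 → q1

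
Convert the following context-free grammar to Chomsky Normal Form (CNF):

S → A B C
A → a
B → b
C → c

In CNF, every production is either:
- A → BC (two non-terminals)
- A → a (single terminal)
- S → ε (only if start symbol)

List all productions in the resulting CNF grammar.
The grammar has no ε-productions or unit productions to eliminate.
A → a is already in CNF (single terminal) – keep it.
B → b is already in CNF (single terminal) – keep it.
C → c is already in CNF (single terminal) – keep it.
S → A B C has 3 symbols on the right: break it into binary productions S → A X0, X0 → B C.
Resulting CNF grammar (5 productions): A → a; B → b; C → c; S → A X0; X0 → B C

Final answer: A → a; B → b; C → c; S → A X0; X0 → B C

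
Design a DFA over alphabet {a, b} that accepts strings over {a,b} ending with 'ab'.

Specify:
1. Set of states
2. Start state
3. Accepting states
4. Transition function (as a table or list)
One valid DFA (any DFA recognizing the same language is acceptable):
States: {q0, q1, q2}
Start: q0
Accepting: {q2}
Transitions (accepting states marked with *):
State | a | b | Accepting
-------------------------
q0    | q1 | q0 |  
q1    | q1 | q2 |  
q2    | q1 | q0 | *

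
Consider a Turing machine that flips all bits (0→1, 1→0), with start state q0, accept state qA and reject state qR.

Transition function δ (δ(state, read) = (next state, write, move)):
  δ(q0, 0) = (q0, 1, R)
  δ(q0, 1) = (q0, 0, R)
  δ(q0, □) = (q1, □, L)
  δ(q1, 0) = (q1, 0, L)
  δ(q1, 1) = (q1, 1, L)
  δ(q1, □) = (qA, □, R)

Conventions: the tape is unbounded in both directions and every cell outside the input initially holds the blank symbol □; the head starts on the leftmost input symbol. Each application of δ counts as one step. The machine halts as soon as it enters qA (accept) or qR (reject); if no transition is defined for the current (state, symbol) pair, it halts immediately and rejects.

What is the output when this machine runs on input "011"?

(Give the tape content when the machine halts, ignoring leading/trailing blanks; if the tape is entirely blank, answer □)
Step 0: [q0]011 (head at position 0)
Step 1: δ(q0, 0) = (q0, 1, R)  ⊢  1[q0]11 (head at position 1)
Step 2: δ(q0, 1) = (q0, 0, R)  ⊢  10[q0]1 (head at position 2)
Step 3: δ(q0, 1) = (q0, 0, R)  ⊢  100[q0]□ (head at position 3)
Step 4: δ(q0, □) = (q1, □, L)  ⊢  10[q1]0□ (head at position 2)
Step 5: δ(q1, 0) = (q1, 0, L)  ⊢  1[q1]00□ (head at position 1)
Step 6: δ(q1, 0) = (q1, 0, L)  ⊢  [q1]100□ (head at position 0)
Step 7: δ(q1, 1) = (q1, 1, L)  ⊢  [q1]□100□ (head at position -1)
Step 8: δ(q1, □) = (qA, □, R)  ⊢  □[qA]100□ (head at position 0)
The machine is in qA, so it halts and accepts.
Tape content when halted (ignoring surrounding blanks): 100

Final answer: Output: 100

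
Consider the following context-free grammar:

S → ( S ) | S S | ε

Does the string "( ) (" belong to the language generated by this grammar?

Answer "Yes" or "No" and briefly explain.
Each production adds parentheses only in matched pairs (S → ( S )) or none at all, so every derived string has equally many '(' and ')'. The string ( ) ( has two '(' and one ')', so it cannot be derived.

Final answer: No - no valid derivation exists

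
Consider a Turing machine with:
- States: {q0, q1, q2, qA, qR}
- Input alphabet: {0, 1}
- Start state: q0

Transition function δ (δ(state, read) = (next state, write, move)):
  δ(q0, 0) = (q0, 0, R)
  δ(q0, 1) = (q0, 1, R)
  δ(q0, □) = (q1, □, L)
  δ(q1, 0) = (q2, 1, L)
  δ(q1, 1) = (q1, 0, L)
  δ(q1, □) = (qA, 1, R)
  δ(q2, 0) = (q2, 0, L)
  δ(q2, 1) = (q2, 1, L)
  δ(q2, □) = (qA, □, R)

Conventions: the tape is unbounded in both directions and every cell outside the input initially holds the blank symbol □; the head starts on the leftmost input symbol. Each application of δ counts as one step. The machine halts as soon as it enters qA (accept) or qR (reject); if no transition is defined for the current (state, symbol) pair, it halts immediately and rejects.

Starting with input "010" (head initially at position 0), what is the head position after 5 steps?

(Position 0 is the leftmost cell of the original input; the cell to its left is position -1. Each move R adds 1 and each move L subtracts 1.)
Step 0: [q0]010 (head at position 0)
Step 1: δ(q0, 0) = (q0, 0, R)  ⊢  0[q0]10 (head at position 1)
Step 2: δ(q0, 1) = (q0, 1, R)  ⊢  01[q0]0 (head at position 2)
Step 3: δ(q0, 0) = (q0, 0, R)  ⊢  010[q0]□ (head at position 3)
Step 4: δ(q0, □) = (q1, □, L)  ⊢  01[q1]0□ (head at position 2)
Step 5: δ(q1, 0) = (q2, 1, L)  ⊢  0[q2]11□ (head at position 1)
Head position after 5 steps: 1

Final answer: Position 1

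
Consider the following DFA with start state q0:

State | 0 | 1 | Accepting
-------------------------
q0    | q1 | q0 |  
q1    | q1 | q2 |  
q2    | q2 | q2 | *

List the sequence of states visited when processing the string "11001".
q0 → q0 → q0 → q1 → q1 → q2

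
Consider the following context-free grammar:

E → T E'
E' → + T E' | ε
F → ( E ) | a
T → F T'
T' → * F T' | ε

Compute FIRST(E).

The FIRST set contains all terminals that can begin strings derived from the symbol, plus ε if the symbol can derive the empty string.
FIRST(F): F → ( E ) contributes '(' and F → a contributes 'a', so FIRST(F) = {(, a}. F is not nullable.
FIRST(T): T → F T' begins with F, and F is not nullable, so FIRST(T) = FIRST(F) = {(, a}.
FIRST(E): E → T E' begins with T, and T is not nullable, so FIRST(E) = FIRST(T) = {(, a}.

Final answer: {(, a}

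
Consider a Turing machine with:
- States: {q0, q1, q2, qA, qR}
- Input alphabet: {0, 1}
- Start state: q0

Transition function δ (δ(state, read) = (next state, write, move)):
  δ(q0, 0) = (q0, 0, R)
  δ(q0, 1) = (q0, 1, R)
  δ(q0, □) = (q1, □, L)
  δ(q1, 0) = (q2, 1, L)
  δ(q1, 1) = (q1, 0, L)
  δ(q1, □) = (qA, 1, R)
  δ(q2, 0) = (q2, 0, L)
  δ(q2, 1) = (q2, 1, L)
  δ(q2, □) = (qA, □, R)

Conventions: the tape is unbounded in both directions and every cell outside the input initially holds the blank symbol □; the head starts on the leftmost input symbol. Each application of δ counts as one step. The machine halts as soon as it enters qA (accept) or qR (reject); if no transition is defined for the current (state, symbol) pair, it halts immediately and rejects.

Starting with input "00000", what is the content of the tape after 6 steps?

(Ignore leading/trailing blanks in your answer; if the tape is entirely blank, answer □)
Step 0: [q0]00000 (head at position 0)
Step 1: δ(q0, 0) = (q0, 0, R)  ⊢  0[q0]0000 (head at position 1)
Step 2: δ(q0, 0) = (q0, 0, R)  ⊢  00[q0]000 (head at position 2)
Step 3: δ(q0, 0) = (q0, 0, R)  ⊢  000[q0]00 (head at position 3)
Step 4: δ(q0, 0) = (q0, 0, R)  ⊢  0000[q0]0 (head at position 4)
Step 5: δ(q0, 0) = (q0, 0, R)  ⊢  00000[q0]□ (head at position 5)
Step 6: δ(q0, □) = (q1, □, L)  ⊢  0000[q1]0□ (head at position 4)
Tape after 6 steps (ignoring surrounding blanks): 00000

Final answer: Tape: 00000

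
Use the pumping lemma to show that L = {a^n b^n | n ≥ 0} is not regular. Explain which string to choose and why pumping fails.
Language: L = {a^n b^n | n ≥ 0} (equal numbers of a's followed by b's)
Step 1: Assume for contradiction that L is regular, with pumping length p.
Step 2: Choose s = a^p b^p. Then s ∈ L (it has p a's followed by p b's) and |s| ≥ p.
Step 3: Consider any decomposition s = xyz with |xy| ≤ p and |y| > 0. Since |xy| ≤ p and the first p symbols of s are all a's, y = a^k for some k with 1 ≤ k ≤ p.
Step 4: Pumping up (i = 2): xy²z = a^(p+k) b^p, which has more a's than b's, so xy²z ∉ L.
This contradicts the pumping lemma, so L is not regular.

Final answer: Choose s = a^p b^p. Since |xy| ≤ p, y = a^k with k ≥ 1. Then xy²z = a^(p+k) b^p ∉ L.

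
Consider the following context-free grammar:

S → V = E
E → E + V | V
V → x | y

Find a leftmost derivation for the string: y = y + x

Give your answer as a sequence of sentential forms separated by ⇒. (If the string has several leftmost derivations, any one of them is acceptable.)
Start with S.
Step 1: the leftmost non-terminal is S; apply S → V = E:  V = E
Step 2: the leftmost non-terminal is V; apply V → y:  y = E
Step 3: the leftmost non-terminal is E; apply E → E + V:  y = E + V
Step 4: the leftmost non-terminal is E; apply E → V:  y = V + V
Step 5: the leftmost non-terminal is V; apply V → y:  y = y + V
Step 6: the leftmost non-terminal is V; apply V → x:  y = y + x

Final answer: S ⇒ V = E ⇒ y = E ⇒ y = E + V ⇒ y = V + V ⇒ y = y + V ⇒ y = y + x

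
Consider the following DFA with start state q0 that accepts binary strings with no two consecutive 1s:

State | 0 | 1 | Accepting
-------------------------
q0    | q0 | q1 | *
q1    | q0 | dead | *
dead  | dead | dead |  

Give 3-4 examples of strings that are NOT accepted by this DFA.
Any strings that end in a non-accepting state work; for example:
"011": q0 → q0 → q1 → dead; dead is not accepting → rejected
"0110": q0 → q0 → q1 → dead → dead; dead is not accepting → rejected
"1101": q0 → q1 → dead → dead → dead; dead is not accepting → rejected
"1111": q0 → q1 → dead → dead → dead; dead is not accepting → rejected

Final answer: "011", "0110", "1101", "1111"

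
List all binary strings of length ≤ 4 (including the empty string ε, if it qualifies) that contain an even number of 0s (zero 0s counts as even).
Checking every binary string of length 0 to 4:
  Length 0: accepted: ε | rejected: (none)
  Length 1: accepted: 1 | rejected: 0
  Length 2: accepted: 00, 11 | rejected: 01, 10
  Length 3: accepted: 001, 010, 100, 111 | rejected: 000, 011, 101, 110
  Length 4: accepted: 0000, 0011, 0101, 0110, 1001, 1010, 1100, 1111 | rejected: 0001, 0010, 0100, 0111, 1000, 1011, 1101, 1110
Total: 16 string(s).

Final answer: ε, 1, 00, 11, 001, 010, 100, 111, 0000, 0011, 0101, 0110, 1001, 1010, 1100, 1111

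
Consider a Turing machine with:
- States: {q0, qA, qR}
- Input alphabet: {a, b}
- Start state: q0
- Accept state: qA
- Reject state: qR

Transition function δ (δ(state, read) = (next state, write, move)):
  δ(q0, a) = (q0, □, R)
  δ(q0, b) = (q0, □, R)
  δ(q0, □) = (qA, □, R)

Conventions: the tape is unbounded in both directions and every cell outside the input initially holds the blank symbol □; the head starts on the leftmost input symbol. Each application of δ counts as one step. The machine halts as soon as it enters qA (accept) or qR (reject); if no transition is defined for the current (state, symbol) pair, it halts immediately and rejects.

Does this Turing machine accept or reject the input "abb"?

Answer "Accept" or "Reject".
Step 0: [q0]abb (head at position 0)
Step 1: δ(q0, a) = (q0, □, R)  ⊢  □[q0]bb (head at position 1)
Step 2: δ(q0, b) = (q0, □, R)  ⊢  □□[q0]b (head at position 2)
Step 3: δ(q0, b) = (q0, □, R)  ⊢  □□□[q0]□ (head at position 3)
Step 4: δ(q0, □) = (qA, □, R)  ⊢  □□□□[qA]□ (head at position 4)
The machine is in qA, so it halts and accepts.

Final answer: Accept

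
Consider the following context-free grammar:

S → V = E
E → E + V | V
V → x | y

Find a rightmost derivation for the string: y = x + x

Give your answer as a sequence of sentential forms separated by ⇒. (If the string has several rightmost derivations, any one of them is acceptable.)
Start with S.
Step 1: the rightmost non-terminal is S; apply S → V = E:  V = E
Step 2: the rightmost non-terminal is E; apply E → E + V:  V = E + V
Step 3: the rightmost non-terminal is V; apply V → x:  V = E + x
Step 4: the rightmost non-terminal is E; apply E → V:  V = V + x
Step 5: the rightmost non-terminal is V; apply V → x:  V = x + x
Step 6: the rightmost non-terminal is V; apply V → y:  y = x + x

Final answer: S ⇒ V = E ⇒ V = E + V ⇒ V = E + x ⇒ V = V + x ⇒ V = x + x ⇒ y = x + x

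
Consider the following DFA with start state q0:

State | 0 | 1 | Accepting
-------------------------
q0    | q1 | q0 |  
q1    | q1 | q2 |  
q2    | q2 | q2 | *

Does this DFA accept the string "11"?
Start in q0.
Read '1': q0 → q0
Read '1': q0 → q0
Final state q0 is not accepting, so the string is rejected.

Final answer: No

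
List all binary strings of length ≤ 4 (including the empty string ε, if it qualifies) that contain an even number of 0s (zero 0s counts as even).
Checking every binary string of length 0 to 4:
  Length 0: accepted: ε | rejected: (none)
  Length 1: accepted: 1 | rejected: 0
  Length 2: accepted: 00, 11 | rejected: 01, 10
  Length 3: accepted: 001, 010, 100, 111 | rejected: 000, 011, 101, 110
  Length 4: accepted: 0000, 0011, 0101, 0110, 1001, 1010, 1100, 1111 | rejected: 0001, 0010, 0100, 0111, 1000, 1011, 1101, 1110
Total: 16 string(s).

Final answer: ε, 1, 00, 11, 001, 010, 100, 111, 0000, 0011, 0101, 0110, 1001, 1010, 1100, 1111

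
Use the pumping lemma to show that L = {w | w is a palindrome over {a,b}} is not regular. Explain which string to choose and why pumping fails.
Language: L = {w | w is a palindrome over {a,b}} (strings that read the same forwards and backwards)
Step 1: Assume for contradiction that L is regular, with pumping length p.
Step 2: Choose s = a^p b a^p. Then s ∈ L (it reads the same forwards and backwards) and |s| ≥ p.
Step 3: Consider any decomposition s = xyz with |xy| ≤ p and |y| > 0. Since |xy| ≤ p and the first p symbols of s are all a's, y = a^k for some k with 1 ≤ k ≤ p.
Step 4: Pumping up (i = 2): xy²z = a^(p+k) b a^p. Its reverse is a^p b a^(p+k) ≠ a^(p+k) b a^p (the single b is no longer in the middle), so xy²z is not a palindrome and xy²z ∉ L.
This contradicts the pumping lemma, so L is not regular.

Final answer: Choose s = a^p b a^p. Since |xy| ≤ p, y = a^k with k ≥ 1. Then xy²z = a^(p+k) b a^p is not a palindrome, so ∉ L.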